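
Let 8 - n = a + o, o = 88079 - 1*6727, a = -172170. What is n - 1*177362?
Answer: -86536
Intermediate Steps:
o = 81352 (o = 88079 - 6727 = 81352)
n = 90826 (n = 8 - (-172170 + 81352) = 8 - 1*(-90818) = 8 + 90818 = 90826)
n - 1*177362 = 90826 - 1*177362 = 90826 - 177362 = -86536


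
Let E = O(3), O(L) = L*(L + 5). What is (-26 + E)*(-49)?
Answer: 98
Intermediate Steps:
O(L) = L*(5 + L)
E = 24 (E = 3*(5 + 3) = 3*8 = 24)
(-26 + E)*(-49) = (-26 + 24)*(-49) = -2*(-49) = 98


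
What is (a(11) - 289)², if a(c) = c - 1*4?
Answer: 79524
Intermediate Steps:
a(c) = -4 + c (a(c) = c - 4 = -4 + c)
(a(11) - 289)² = ((-4 + 11) - 289)² = (7 - 289)² = (-282)² = 79524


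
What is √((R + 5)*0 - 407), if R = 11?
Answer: I*√407 ≈ 20.174*I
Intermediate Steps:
√((R + 5)*0 - 407) = √((11 + 5)*0 - 407) = √(16*0 - 407) = √(0 - 407) = √(-407) = I*√407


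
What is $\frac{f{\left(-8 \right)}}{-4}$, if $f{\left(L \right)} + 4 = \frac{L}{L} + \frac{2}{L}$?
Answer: $\frac{13}{16} \approx 0.8125$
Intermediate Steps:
$f{\left(L \right)} = -3 + \frac{2}{L}$ ($f{\left(L \right)} = -4 + \left(\frac{L}{L} + \frac{2}{L}\right) = -4 + \left(1 + \frac{2}{L}\right) = -3 + \frac{2}{L}$)
$\frac{f{\left(-8 \right)}}{-4} = \frac{-3 + \frac{2}{-8}}{-4} = \left(-3 + 2 \left(- \frac{1}{8}\right)\right) \left(- \frac{1}{4}\right) = \left(-3 - \frac{1}{4}\right) \left(- \frac{1}{4}\right) = \left(- \frac{13}{4}\right) \left(- \frac{1}{4}\right) = \frac{13}{16}$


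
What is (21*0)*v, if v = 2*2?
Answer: 0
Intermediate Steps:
v = 4
(21*0)*v = (21*0)*4 = 0*4 = 0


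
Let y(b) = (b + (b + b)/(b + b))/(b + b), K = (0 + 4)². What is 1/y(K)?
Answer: 32/17 ≈ 1.8824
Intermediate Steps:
K = 16 (K = 4² = 16)
y(b) = (1 + b)/(2*b) (y(b) = (b + (2*b)/((2*b)))/((2*b)) = (b + (2*b)*(1/(2*b)))*(1/(2*b)) = (b + 1)*(1/(2*b)) = (1 + b)*(1/(2*b)) = (1 + b)/(2*b))
1/y(K) = 1/((½)*(1 + 16)/16) = 1/((½)*(1/16)*17) = 1/(17/32) = 32/17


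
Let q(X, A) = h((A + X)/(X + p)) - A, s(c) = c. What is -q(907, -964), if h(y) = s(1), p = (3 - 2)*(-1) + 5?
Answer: -965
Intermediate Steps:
p = 4 (p = 1*(-1) + 5 = -1 + 5 = 4)
h(y) = 1
q(X, A) = 1 - A
-q(907, -964) = -(1 - 1*(-964)) = -(1 + 964) = -1*965 = -965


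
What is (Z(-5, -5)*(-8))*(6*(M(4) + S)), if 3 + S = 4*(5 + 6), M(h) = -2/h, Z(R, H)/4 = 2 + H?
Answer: 23328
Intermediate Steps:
Z(R, H) = 8 + 4*H (Z(R, H) = 4*(2 + H) = 8 + 4*H)
S = 41 (S = -3 + 4*(5 + 6) = -3 + 4*11 = -3 + 44 = 41)
(Z(-5, -5)*(-8))*(6*(M(4) + S)) = ((8 + 4*(-5))*(-8))*(6*(-2/4 + 41)) = ((8 - 20)*(-8))*(6*(-2*¼ + 41)) = (-12*(-8))*(6*(-½ + 41)) = 96*(6*(81/2)) = 96*243 = 23328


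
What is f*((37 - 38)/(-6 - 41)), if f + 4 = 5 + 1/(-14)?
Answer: 13/658 ≈ 0.019757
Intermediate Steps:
f = 13/14 (f = -4 + (5 + 1/(-14)) = -4 + (5 - 1/14) = -4 + 69/14 = 13/14 ≈ 0.92857)
f*((37 - 38)/(-6 - 41)) = 13*((37 - 38)/(-6 - 41))/14 = 13*(-1/(-47))/14 = 13*(-1*(-1/47))/14 = (13/14)*(1/47) = 13/658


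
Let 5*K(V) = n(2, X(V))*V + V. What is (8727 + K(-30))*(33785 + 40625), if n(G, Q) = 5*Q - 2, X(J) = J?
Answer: 716791530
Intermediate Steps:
n(G, Q) = -2 + 5*Q
K(V) = V/5 + V*(-2 + 5*V)/5 (K(V) = ((-2 + 5*V)*V + V)/5 = (V*(-2 + 5*V) + V)/5 = (V + V*(-2 + 5*V))/5 = V/5 + V*(-2 + 5*V)/5)
(8727 + K(-30))*(33785 + 40625) = (8727 - 30*(-⅕ - 30))*(33785 + 40625) = (8727 - 30*(-151/5))*74410 = (8727 + 906)*74410 = 9633*74410 = 716791530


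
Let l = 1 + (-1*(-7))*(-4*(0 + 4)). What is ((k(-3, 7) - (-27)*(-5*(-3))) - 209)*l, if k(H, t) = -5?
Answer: -21201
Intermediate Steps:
l = -111 (l = 1 + 7*(-4*4) = 1 + 7*(-16) = 1 - 112 = -111)
((k(-3, 7) - (-27)*(-5*(-3))) - 209)*l = ((-5 - (-27)*(-5*(-3))) - 209)*(-111) = ((-5 - (-27)*15) - 209)*(-111) = ((-5 - 1*(-405)) - 209)*(-111) = ((-5 + 405) - 209)*(-111) = (400 - 209)*(-111) = 191*(-111) = -21201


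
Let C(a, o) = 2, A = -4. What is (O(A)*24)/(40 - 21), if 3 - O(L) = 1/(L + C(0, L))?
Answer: 84/19 ≈ 4.4211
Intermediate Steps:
O(L) = 3 - 1/(2 + L) (O(L) = 3 - 1/(L + 2) = 3 - 1/(2 + L))
(O(A)*24)/(40 - 21) = (((5 + 3*(-4))/(2 - 4))*24)/(40 - 21) = (((5 - 12)/(-2))*24)/19 = (-½*(-7)*24)*(1/19) = ((7/2)*24)*(1/19) = 84*(1/19) = 84/19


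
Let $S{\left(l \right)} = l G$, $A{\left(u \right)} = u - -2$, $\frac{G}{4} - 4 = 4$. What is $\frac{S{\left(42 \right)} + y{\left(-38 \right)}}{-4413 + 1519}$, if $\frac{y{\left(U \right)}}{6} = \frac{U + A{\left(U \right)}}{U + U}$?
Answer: $- \frac{25647}{54986} \approx -0.46643$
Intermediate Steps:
$G = 32$ ($G = 16 + 4 \cdot 4 = 16 + 16 = 32$)
$A{\left(u \right)} = 2 + u$ ($A{\left(u \right)} = u + 2 = 2 + u$)
$S{\left(l \right)} = 32 l$ ($S{\left(l \right)} = l 32 = 32 l$)
$y{\left(U \right)} = \frac{3 \left(2 + 2 U\right)}{U}$ ($y{\left(U \right)} = 6 \frac{U + \left(2 + U\right)}{U + U} = 6 \frac{2 + 2 U}{2 U} = \frac{3 \left(2 + 2 U\right)}{U}$)
$\frac{S{\left(42 \right)} + y{\left(-38 \right)}}{-4413 + 1519} = \frac{32 \cdot 42 + \left(6 + \frac{6}{-38}\right)}{-4413 + 1519} = \frac{1344 + \left(6 + 6 \left(- \frac{1}{38}\right)\right)}{-2894} = \left(1344 + \left(6 - \frac{3}{19}\right)\right) \left(- \frac{1}{2894}\right) = \left(1344 + \frac{111}{19}\right) \left(- \frac{1}{2894}\right) = \frac{25647}{19} \left(- \frac{1}{2894}\right) = - \frac{25647}{54986}$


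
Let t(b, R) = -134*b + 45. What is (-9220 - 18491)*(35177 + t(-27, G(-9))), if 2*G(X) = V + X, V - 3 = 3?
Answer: -1076295240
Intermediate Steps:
V = 6 (V = 3 + 3 = 6)
G(X) = 3 + X/2 (G(X) = (6 + X)/2 = 3 + X/2)
t(b, R) = 45 - 134*b
(-9220 - 18491)*(35177 + t(-27, G(-9))) = (-9220 - 18491)*(35177 + (45 - 134*(-27))) = -27711*(35177 + (45 + 3618)) = -27711*(35177 + 3663) = -27711*38840 = -1076295240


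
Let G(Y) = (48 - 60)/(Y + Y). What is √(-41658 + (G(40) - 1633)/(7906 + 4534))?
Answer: 7*I*√131566240514/12440 ≈ 204.1*I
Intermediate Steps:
G(Y) = -6/Y (G(Y) = -12*1/(2*Y) = -6/Y)
√(-41658 + (G(40) - 1633)/(7906 + 4534)) = √(-41658 + (-6/40 - 1633)/(7906 + 4534)) = √(-41658 + (-6*1/40 - 1633)/12440) = √(-41658 + (-3/20 - 1633)*(1/12440)) = √(-41658 - 32663/20*1/12440) = √(-41658 - 32663/248800) = √(-10364543063/248800) = 7*I*√131566240514/12440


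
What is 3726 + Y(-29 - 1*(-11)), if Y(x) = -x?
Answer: 3744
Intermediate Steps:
3726 + Y(-29 - 1*(-11)) = 3726 - (-29 - 1*(-11)) = 3726 - (-29 + 11) = 3726 - 1*(-18) = 3726 + 18 = 3744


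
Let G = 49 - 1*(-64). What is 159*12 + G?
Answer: 2021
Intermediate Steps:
G = 113 (G = 49 + 64 = 113)
159*12 + G = 159*12 + 113 = 1908 + 113 = 2021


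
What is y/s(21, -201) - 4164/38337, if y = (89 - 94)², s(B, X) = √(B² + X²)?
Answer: -1388/12779 + 25*√4538/13614 ≈ 0.015089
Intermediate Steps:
y = 25 (y = (-5)² = 25)
y/s(21, -201) - 4164/38337 = 25/(√(21² + (-201)²)) - 4164/38337 = 25/(√(441 + 40401)) - 4164*1/38337 = 25/(√40842) - 1388/12779 = 25/((3*√4538)) - 1388/12779 = 25*(√4538/13614) - 1388/12779 = 25*√4538/13614 - 1388/12779 = -1388/12779 + 25*√4538/13614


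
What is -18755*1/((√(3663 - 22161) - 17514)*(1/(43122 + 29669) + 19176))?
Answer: 362273163945/6487668515145403 + 124108655*I*√18498/38926011090872418 ≈ 5.584e-5 + 4.3364e-7*I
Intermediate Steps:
-18755*1/((√(3663 - 22161) - 17514)*(1/(43122 + 29669) + 19176)) = -18755*1/((√(-18498) - 17514)*(1/72791 + 19176)) = -18755*1/((1/72791 + 19176)*(I*√18498 - 17514)) = -18755*72791/(1395840217*(-17514 + I*√18498)) = -18755/(-24446745560538/72791 + 1395840217*I*√18498/72791)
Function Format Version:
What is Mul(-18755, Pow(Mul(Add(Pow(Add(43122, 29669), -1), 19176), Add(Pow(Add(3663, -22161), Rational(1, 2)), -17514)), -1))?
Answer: Add(Rational(362273163945, 6487668515145403), Mul(Rational(124108655, 38926011090872418), I, Pow(18498, Rational(1, 2)))) ≈ Add(5.5840e-5, Mul(4.3364e-7, I))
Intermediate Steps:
Mul(-18755, Pow(Mul(Add(Pow(Add(43122, 29669), -1), 19176), Add(Pow(Add(3663, -22161), Rational(1, 2)), -17514)), -1)) = Mul(-18755, Pow(Mul(Add(Pow(72791, -1), 19176), Add(Pow(-18498, Rational(1, 2)), -17514)), -1)) = Mul(-18755, Pow(Mul(Add(Rational(1, 72791), 19176), Add(Mul(I, Pow(18498, Rational(1, 2))), -17514)), -1)) = Mul(-18755, Pow(Mul(Rational(1395840217, 72791), Add(-17514, Mul(I, Pow(18498, Rational(1, 2))))), -1)) = Mul(-18755, Pow(Add(Rational(-24446745560538, 72791), Mul(Rational(1395840217, 72791), I, Pow(18498, Rational(1, 2)))), -1))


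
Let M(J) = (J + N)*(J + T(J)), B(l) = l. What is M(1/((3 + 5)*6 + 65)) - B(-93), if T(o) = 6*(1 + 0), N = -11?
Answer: 344199/12769 ≈ 26.956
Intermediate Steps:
T(o) = 6 (T(o) = 6*1 = 6)
M(J) = (-11 + J)*(6 + J) (M(J) = (J - 11)*(J + 6) = (-11 + J)*(6 + J))
M(1/((3 + 5)*6 + 65)) - B(-93) = (-66 + (1/((3 + 5)*6 + 65))² - 5/((3 + 5)*6 + 65)) - 1*(-93) = (-66 + (1/(8*6 + 65))² - 5/(8*6 + 65)) + 93 = (-66 + (1/(48 + 65))² - 5/(48 + 65)) + 93 = (-66 + (1/113)² - 5/113) + 93 = (-66 + (1/113)² - 5*1/113) + 93 = (-66 + 1/12769 - 5/113) + 93 = -843318/12769 + 93 = 344199/12769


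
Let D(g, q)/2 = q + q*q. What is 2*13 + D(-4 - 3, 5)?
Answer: 86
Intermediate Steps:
D(g, q) = 2*q + 2*q² (D(g, q) = 2*(q + q*q) = 2*(q + q²) = 2*q + 2*q²)
2*13 + D(-4 - 3, 5) = 2*13 + 2*5*(1 + 5) = 26 + 2*5*6 = 26 + 60 = 86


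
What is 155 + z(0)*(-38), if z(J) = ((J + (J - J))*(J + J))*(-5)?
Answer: 155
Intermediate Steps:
z(J) = -10*J**2 (z(J) = ((J + 0)*(2*J))*(-5) = (J*(2*J))*(-5) = (2*J**2)*(-5) = -10*J**2)
155 + z(0)*(-38) = 155 - 10*0**2*(-38) = 155 - 10*0*(-38) = 155 + 0*(-38) = 155 + 0 = 155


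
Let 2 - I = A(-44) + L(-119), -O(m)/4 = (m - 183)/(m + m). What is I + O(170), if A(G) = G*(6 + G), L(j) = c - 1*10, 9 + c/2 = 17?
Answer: -142447/85 ≈ -1675.8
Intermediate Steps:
c = 16 (c = -18 + 2*17 = -18 + 34 = 16)
L(j) = 6 (L(j) = 16 - 1*10 = 16 - 10 = 6)
O(m) = -2*(-183 + m)/m (O(m) = -4*(m - 183)/(m + m) = -4*(-183 + m)/(2*m) = -4*(-183 + m)*1/(2*m) = -2*(-183 + m)/m)
I = -1676 (I = 2 - (-44*(6 - 44) + 6) = 2 - (-44*(-38) + 6) = 2 - (1672 + 6) = 2 - 1*1678 = 2 - 1678 = -1676)
I + O(170) = -1676 + (-2 + 366/170) = -1676 + (-2 + 366*(1/170)) = -1676 + (-2 + 183/85) = -1676 + 13/85 = -142447/85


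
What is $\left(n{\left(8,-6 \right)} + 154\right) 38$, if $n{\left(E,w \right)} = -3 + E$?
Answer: $6042$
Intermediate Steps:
$\left(n{\left(8,-6 \right)} + 154\right) 38 = \left(\left(-3 + 8\right) + 154\right) 38 = \left(5 + 154\right) 38 = 159 \cdot 38 = 6042$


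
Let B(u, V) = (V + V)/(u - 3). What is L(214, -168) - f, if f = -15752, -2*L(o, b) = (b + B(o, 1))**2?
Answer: 73085334/44521 ≈ 1641.6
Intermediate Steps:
B(u, V) = 2*V/(-3 + u) (B(u, V) = (2*V)/(-3 + u) = 2*V/(-3 + u))
L(o, b) = -(b + 2/(-3 + o))**2/2 (L(o, b) = -(b + 2*1/(-3 + o))**2/2 = -(b + 2/(-3 + o))**2/2)
L(214, -168) - f = -(2 - 168*(-3 + 214))**2/(2*(-3 + 214)**2) - 1*(-15752) = -1/2*(2 - 168*211)**2/211**2 + 15752 = -1/2*1/44521*(2 - 35448)**2 + 15752 = -1/2*1/44521*(-35446)**2 + 15752 = -1/2*1/44521*1256418916 + 15752 = -628209458/44521 + 15752 = 73085334/44521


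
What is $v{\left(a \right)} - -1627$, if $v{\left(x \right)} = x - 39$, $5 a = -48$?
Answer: $\frac{7892}{5} \approx 1578.4$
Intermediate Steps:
$a = - \frac{48}{5}$ ($a = \frac{1}{5} \left(-48\right) = - \frac{48}{5} \approx -9.6$)
$v{\left(x \right)} = -39 + x$
$v{\left(a \right)} - -1627 = \left(-39 - \frac{48}{5}\right) - -1627 = - \frac{243}{5} + 1627 = \frac{7892}{5}$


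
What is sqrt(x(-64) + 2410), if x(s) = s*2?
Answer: sqrt(2282) ≈ 47.770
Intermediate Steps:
x(s) = 2*s
sqrt(x(-64) + 2410) = sqrt(2*(-64) + 2410) = sqrt(-128 + 2410) = sqrt(2282)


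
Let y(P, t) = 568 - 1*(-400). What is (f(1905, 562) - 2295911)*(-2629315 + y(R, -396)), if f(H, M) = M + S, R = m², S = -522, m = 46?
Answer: 6034345655237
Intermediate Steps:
R = 2116 (R = 46² = 2116)
y(P, t) = 968 (y(P, t) = 568 + 400 = 968)
f(H, M) = -522 + M (f(H, M) = M - 522 = -522 + M)
(f(1905, 562) - 2295911)*(-2629315 + y(R, -396)) = ((-522 + 562) - 2295911)*(-2629315 + 968) = (40 - 2295911)*(-2628347) = -2295871*(-2628347) = 6034345655237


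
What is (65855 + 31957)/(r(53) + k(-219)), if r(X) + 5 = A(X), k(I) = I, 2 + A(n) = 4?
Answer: -16302/37 ≈ -440.59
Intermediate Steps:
A(n) = 2 (A(n) = -2 + 4 = 2)
r(X) = -3 (r(X) = -5 + 2 = -3)
(65855 + 31957)/(r(53) + k(-219)) = (65855 + 31957)/(-3 - 219) = 97812/(-222) = 97812*(-1/222) = -16302/37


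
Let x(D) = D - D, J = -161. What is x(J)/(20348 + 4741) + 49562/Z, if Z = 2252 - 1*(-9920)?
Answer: 24781/6086 ≈ 4.0718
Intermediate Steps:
x(D) = 0
Z = 12172 (Z = 2252 + 9920 = 12172)
x(J)/(20348 + 4741) + 49562/Z = 0/(20348 + 4741) + 49562/12172 = 0/25089 + 49562*(1/12172) = 0*(1/25089) + 24781/6086 = 0 + 24781/6086 = 24781/6086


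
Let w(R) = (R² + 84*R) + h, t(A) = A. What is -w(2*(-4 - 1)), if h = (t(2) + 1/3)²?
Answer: 6611/9 ≈ 734.56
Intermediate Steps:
h = 49/9 (h = (2 + 1/3)² = (2 + ⅓)² = (7/3)² = 49/9 ≈ 5.4444)
w(R) = 49/9 + R² + 84*R (w(R) = (R² + 84*R) + 49/9 = 49/9 + R² + 84*R)
-w(2*(-4 - 1)) = -(49/9 + (2*(-4 - 1))² + 84*(2*(-4 - 1))) = -(49/9 + (2*(-5))² + 84*(2*(-5))) = -(49/9 + (-10)² + 84*(-10)) = -(49/9 + 100 - 840) = -1*(-6611/9) = 6611/9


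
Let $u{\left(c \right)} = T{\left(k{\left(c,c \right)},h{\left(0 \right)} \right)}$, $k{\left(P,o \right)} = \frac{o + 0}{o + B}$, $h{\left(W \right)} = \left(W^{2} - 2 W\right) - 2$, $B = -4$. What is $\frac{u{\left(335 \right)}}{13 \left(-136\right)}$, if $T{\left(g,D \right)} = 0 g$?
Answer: $0$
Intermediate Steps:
$h{\left(W \right)} = -2 + W^{2} - 2 W$
$k{\left(P,o \right)} = \frac{o}{-4 + o}$ ($k{\left(P,o \right)} = \frac{o + 0}{o - 4} = \frac{o}{-4 + o}$)
$T{\left(g,D \right)} = 0$
$u{\left(c \right)} = 0$
$\frac{u{\left(335 \right)}}{13 \left(-136\right)} = \frac{0}{13 \left(-136\right)} = \frac{0}{-1768} = 0 \left(- \frac{1}{1768}\right) = 0$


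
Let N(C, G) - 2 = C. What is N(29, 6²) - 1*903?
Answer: -872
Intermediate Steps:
N(C, G) = 2 + C
N(29, 6²) - 1*903 = (2 + 29) - 1*903 = 31 - 903 = -872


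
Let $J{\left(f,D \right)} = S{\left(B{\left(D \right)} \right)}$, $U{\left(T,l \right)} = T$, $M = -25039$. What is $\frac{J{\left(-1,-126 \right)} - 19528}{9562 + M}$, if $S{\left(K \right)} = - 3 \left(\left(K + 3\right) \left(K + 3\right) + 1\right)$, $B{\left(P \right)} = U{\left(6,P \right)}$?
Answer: $\frac{19774}{15477} \approx 1.2776$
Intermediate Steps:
$B{\left(P \right)} = 6$
$S{\left(K \right)} = -3 - 3 \left(3 + K\right)^{2}$ ($S{\left(K \right)} = - 3 \left(\left(3 + K\right) \left(3 + K\right) + 1\right) = - 3 \left(\left(3 + K\right)^{2} + 1\right) = - 3 \left(1 + \left(3 + K\right)^{2}\right) = -3 - 3 \left(3 + K\right)^{2}$)
$J{\left(f,D \right)} = -246$ ($J{\left(f,D \right)} = -3 - 3 \left(3 + 6\right)^{2} = -3 - 3 \cdot 9^{2} = -3 - 243 = -246$)
$\frac{J{\left(-1,-126 \right)} - 19528}{9562 + M} = \frac{-246 - 19528}{9562 - 25039} = - \frac{19774}{-15477} = \left(-19774\right) \left(- \frac{1}{15477}\right) = \frac{19774}{15477}$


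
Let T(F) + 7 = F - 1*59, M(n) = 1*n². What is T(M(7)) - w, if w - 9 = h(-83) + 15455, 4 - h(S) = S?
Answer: -15568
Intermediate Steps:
M(n) = n²
h(S) = 4 - S
T(F) = -66 + F (T(F) = -7 + (F - 1*59) = -7 + (F - 59) = -7 + (-59 + F) = -66 + F)
w = 15551 (w = 9 + ((4 - 1*(-83)) + 15455) = 9 + ((4 + 83) + 15455) = 9 + (87 + 15455) = 9 + 15542 = 15551)
T(M(7)) - w = (-66 + 7²) - 1*15551 = (-66 + 49) - 15551 = -17 - 15551 = -15568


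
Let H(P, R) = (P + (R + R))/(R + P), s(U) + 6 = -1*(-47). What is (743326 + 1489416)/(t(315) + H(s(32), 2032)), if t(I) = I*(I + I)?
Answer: 4628474166/411390955 ≈ 11.251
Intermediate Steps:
t(I) = 2*I**2 (t(I) = I*(2*I) = 2*I**2)
s(U) = 41 (s(U) = -6 - 1*(-47) = -6 + 47 = 41)
H(P, R) = (P + 2*R)/(P + R)
(743326 + 1489416)/(t(315) + H(s(32), 2032)) = (743326 + 1489416)/(2*315**2 + (41 + 2*2032)/(41 + 2032)) = 2232742/(2*99225 + (41 + 4064)/2073) = 2232742/(198450 + (1/2073)*4105) = 2232742/(198450 + 4105/2073) = 2232742/(411390955/2073) = 2232742*(2073/411390955) = 4628474166/411390955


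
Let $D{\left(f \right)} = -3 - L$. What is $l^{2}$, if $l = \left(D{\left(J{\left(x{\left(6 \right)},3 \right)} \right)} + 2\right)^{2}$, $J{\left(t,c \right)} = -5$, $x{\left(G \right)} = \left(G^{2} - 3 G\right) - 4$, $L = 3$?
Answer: $256$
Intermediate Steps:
$x{\left(G \right)} = -4 + G^{2} - 3 G$
$D{\left(f \right)} = -6$ ($D{\left(f \right)} = -3 - 3 = -6$)
$l = 16$ ($l = \left(-6 + 2\right)^{2} = \left(-4\right)^{2} = 16$)
$l^{2} = 16^{2} = 256$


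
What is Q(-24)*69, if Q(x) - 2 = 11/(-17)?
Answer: 1587/17 ≈ 93.353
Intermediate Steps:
Q(x) = 23/17 (Q(x) = 2 + 11/(-17) = 2 + 11*(-1/17) = 2 - 11/17 = 23/17)
Q(-24)*69 = (23/17)*69 = 1587/17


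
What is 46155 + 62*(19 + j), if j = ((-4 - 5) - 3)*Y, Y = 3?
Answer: 45101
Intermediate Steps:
j = -36 (j = ((-4 - 5) - 3)*3 = (-9 - 3)*3 = -12*3 = -36)
46155 + 62*(19 + j) = 46155 + 62*(19 - 36) = 46155 + 62*(-17) = 46155 - 1054 = 45101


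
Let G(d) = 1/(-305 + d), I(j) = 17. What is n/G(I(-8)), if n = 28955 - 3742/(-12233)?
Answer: -102012554016/12233 ≈ -8.3391e+6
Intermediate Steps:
n = 354210257/12233 (n = 28955 - 3742*(-1/12233) = 28955 + 3742/12233 = 354210257/12233 ≈ 28955.)
n/G(I(-8)) = 354210257/(12233*(1/(-305 + 17))) = 354210257/(12233*(1/(-288))) = 354210257/(12233*(-1/288)) = (354210257/12233)*(-288) = -102012554016/12233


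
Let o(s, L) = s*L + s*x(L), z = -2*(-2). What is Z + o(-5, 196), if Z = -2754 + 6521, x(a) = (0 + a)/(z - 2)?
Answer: 2297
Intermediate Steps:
z = 4
x(a) = a/2 (x(a) = (0 + a)/(4 - 2) = a/2)
Z = 3767
o(s, L) = 3*L*s/2 (o(s, L) = s*L + s*(L/2) = L*s + L*s/2 = 3*L*s/2)
Z + o(-5, 196) = 3767 + (3/2)*196*(-5) = 3767 - 1470 = 2297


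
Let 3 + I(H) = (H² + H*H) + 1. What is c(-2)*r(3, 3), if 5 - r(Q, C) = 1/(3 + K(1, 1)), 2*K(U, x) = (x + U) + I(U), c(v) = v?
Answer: -19/2 ≈ -9.5000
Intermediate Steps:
I(H) = -2 + 2*H² (I(H) = -3 + ((H² + H*H) + 1) = -3 + ((H² + H²) + 1) = -3 + (2*H² + 1) = -3 + (1 + 2*H²) = -2 + 2*H²)
K(U, x) = -1 + U² + U/2 + x/2 (K(U, x) = ((x + U) + (-2 + 2*U²))/2 = ((U + x) + (-2 + 2*U²))/2 = (-2 + U + x + 2*U²)/2 = -1 + U² + U/2 + x/2)
r(Q, C) = 19/4 (r(Q, C) = 5 - 1/(3 + (-1 + 1² + (½)*1 + (½)*1)) = 5 - 1/(3 + (-1 + 1 + ½ + ½)) = 5 - 1/(3 + 1) = 5 - 1/4 = 5 - 1*¼ = 5 - ¼ = 19/4)
c(-2)*r(3, 3) = -2*19/4 = -19/2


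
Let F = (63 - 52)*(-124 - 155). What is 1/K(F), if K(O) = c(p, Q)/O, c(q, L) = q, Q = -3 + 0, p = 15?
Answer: -1023/5 ≈ -204.60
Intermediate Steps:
Q = -3
F = -3069 (F = 11*(-279) = -3069)
K(O) = 15/O
1/K(F) = 1/(15/(-3069)) = 1/(15*(-1/3069)) = 1/(-5/1023) = -1023/5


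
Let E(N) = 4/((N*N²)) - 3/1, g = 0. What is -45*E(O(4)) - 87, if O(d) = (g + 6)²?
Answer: 62203/1296 ≈ 47.996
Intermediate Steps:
O(d) = 36 (O(d) = (0 + 6)² = 6² = 36)
E(N) = -3 + 4/N³ (E(N) = 4/(N³) - 3*1 = 4/N³ - 3 = -3 + 4/N³)
-45*E(O(4)) - 87 = -45*(-3 + 4/36³) - 87 = -45*(-3 + 4*(1/46656)) - 87 = -45*(-3 + 1/11664) - 87 = -45*(-34991/11664) - 87 = 174955/1296 - 87 = 62203/1296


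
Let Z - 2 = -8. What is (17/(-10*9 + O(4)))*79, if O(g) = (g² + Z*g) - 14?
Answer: -1343/112 ≈ -11.991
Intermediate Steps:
Z = -6 (Z = 2 - 8 = -6)
O(g) = -14 + g² - 6*g (O(g) = (g² - 6*g) - 14 = -14 + g² - 6*g)
(17/(-10*9 + O(4)))*79 = (17/(-10*9 + (-14 + 4² - 6*4)))*79 = (17/(-90 + (-14 + 16 - 24)))*79 = (17/(-90 - 22))*79 = (17/(-112))*79 = (17*(-1/112))*79 = -17/112*79 = -1343/112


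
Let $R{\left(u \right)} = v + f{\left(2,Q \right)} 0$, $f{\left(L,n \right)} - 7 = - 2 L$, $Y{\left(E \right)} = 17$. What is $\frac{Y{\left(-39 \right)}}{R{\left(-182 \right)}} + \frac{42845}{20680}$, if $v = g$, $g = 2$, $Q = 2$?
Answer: $\frac{3975}{376} \approx 10.572$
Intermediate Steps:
$f{\left(L,n \right)} = 7 - 2 L$
$v = 2$
$R{\left(u \right)} = 2$ ($R{\left(u \right)} = 2 + \left(7 - 4\right) 0 = 2 + 3 \cdot 0 = 2 + 0 = 2$)
$\frac{Y{\left(-39 \right)}}{R{\left(-182 \right)}} + \frac{42845}{20680} = \frac{17}{2} + \frac{42845}{20680} = 17 \cdot \frac{1}{2} + 42845 \cdot \frac{1}{20680} = \frac{17}{2} + \frac{779}{376} = \frac{3975}{376}$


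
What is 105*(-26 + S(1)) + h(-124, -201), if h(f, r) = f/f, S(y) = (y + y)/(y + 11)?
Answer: -5423/2 ≈ -2711.5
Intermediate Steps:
S(y) = 2*y/(11 + y) (S(y) = (2*y)/(11 + y) = 2*y/(11 + y))
h(f, r) = 1
105*(-26 + S(1)) + h(-124, -201) = 105*(-26 + 2*1/(11 + 1)) + 1 = 105*(-26 + 2*1/12) + 1 = 105*(-26 + 2*1*(1/12)) + 1 = 105*(-26 + ⅙) + 1 = 105*(-155/6) + 1 = -5425/2 + 1 = -5423/2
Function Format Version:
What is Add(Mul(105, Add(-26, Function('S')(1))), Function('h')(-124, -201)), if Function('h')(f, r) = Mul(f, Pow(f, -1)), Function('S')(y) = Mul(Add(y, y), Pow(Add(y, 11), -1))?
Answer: Rational(-5423, 2) ≈ -2711.5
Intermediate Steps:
Function('S')(y) = Mul(2, y, Pow(Add(11, y), -1)) (Function('S')(y) = Mul(Mul(2, y), Pow(Add(11, y), -1)) = Mul(2, y, Pow(Add(11, y), -1)))
Function('h')(f, r) = 1
Add(Mul(105, Add(-26, Function('S')(1))), Function('h')(-124, -201)) = Add(Mul(105, Add(-26, Mul(2, 1, Pow(Add(11, 1), -1)))), 1) = Add(Mul(105, Add(-26, Mul(2, 1, Pow(12, -1)))), 1) = Add(Mul(105, Add(-26, Mul(2, 1, Rational(1, 12)))), 1) = Add(Mul(105, Add(-26, Rational(1, 6))), 1) = Add(Mul(105, Rational(-155, 6)), 1) = Add(Rational(-5425, 2), 1) = Rational(-5423, 2)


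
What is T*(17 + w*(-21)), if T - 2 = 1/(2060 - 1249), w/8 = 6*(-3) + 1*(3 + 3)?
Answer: 3299559/811 ≈ 4068.5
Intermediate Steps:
w = -96 (w = 8*(6*(-3) + 1*(3 + 3)) = 8*(-18 + 1*6) = 8*(-18 + 6) = 8*(-12) = -96)
T = 1623/811 (T = 2 + 1/(2060 - 1249) = 2 + 1/811 = 1623/811 ≈ 2.0012)
T*(17 + w*(-21)) = 1623*(17 - 96*(-21))/811 = 1623*(17 + 2016)/811 = (1623/811)*2033 = 3299559/811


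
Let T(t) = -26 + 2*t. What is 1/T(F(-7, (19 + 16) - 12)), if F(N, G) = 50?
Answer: 1/74 ≈ 0.013514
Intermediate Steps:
1/T(F(-7, (19 + 16) - 12)) = 1/(-26 + 2*50) = 1/(-26 + 100) = 1/74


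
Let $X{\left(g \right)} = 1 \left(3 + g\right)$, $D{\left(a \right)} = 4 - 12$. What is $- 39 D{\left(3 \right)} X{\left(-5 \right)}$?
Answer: $-624$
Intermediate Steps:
$D{\left(a \right)} = -8$ ($D{\left(a \right)} = 4 - 12 = -8$)
$X{\left(g \right)} = 3 + g$
$- 39 D{\left(3 \right)} X{\left(-5 \right)} = \left(-39\right) \left(-8\right) \left(3 - 5\right) = 312 \left(-2\right) = -624$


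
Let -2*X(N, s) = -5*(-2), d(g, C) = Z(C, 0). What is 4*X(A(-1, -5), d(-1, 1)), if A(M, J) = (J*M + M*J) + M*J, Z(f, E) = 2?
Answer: -20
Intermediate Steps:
A(M, J) = 3*J*M (A(M, J) = (J*M + J*M) + J*M = 2*J*M + J*M = 3*J*M)
d(g, C) = 2
X(N, s) = -5 (X(N, s) = -(-5)*(-2)/2 = -1/2*10 = -5)
4*X(A(-1, -5), d(-1, 1)) = 4*(-5) = -20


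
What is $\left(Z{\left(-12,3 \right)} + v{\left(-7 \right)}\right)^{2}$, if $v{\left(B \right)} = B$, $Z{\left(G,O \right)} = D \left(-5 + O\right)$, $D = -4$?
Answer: $1$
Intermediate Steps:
$Z{\left(G,O \right)} = 20 - 4 O$ ($Z{\left(G,O \right)} = - 4 \left(-5 + O\right) = 20 - 4 O$)
$\left(Z{\left(-12,3 \right)} + v{\left(-7 \right)}\right)^{2} = \left(\left(20 - 12\right) - 7\right)^{2} = \left(8 - 7\right)^{2} = 1^{2} = 1$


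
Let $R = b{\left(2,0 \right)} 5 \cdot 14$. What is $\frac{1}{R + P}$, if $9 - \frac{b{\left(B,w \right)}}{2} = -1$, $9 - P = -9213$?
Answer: $\frac{1}{10622} \approx 9.4144 \cdot 10^{-5}$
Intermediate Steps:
$P = 9222$ ($P = 9 - -9213 = 9 + 9213 = 9222$)
$b{\left(B,w \right)} = 20$ ($b{\left(B,w \right)} = 18 - -2 = 18 + 2 = 20$)
$R = 1400$ ($R = 20 \cdot 5 \cdot 14 = 100 \cdot 14 = 1400$)
$\frac{1}{R + P} = \frac{1}{1400 + 9222} = \frac{1}{10622}$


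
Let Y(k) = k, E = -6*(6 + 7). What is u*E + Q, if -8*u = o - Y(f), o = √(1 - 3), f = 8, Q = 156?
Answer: 78 + 39*I*√2/4 ≈ 78.0 + 13.789*I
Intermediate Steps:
E = -78 (E = -6*13 = -78)
o = I*√2 (o = √(-2) = I*√2 ≈ 1.4142*I)
u = 1 - I*√2/8 (u = -(I*√2 - 1*8)/8 = -(I*√2 - 8)/8 = -(-8 + I*√2)/8 = 1 - I*√2/8 ≈ 1.0 - 0.17678*I)
u*E + Q = (1 - I*√2/8)*(-78) + 156 = (-78 + 39*I*√2/4) + 156 = 78 + 39*I*√2/4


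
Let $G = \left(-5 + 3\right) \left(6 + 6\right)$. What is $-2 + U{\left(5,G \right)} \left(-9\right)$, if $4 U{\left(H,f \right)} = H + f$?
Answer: $\frac{163}{4} \approx 40.75$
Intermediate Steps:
$G = -24$ ($G = \left(-2\right) 12 = -24$)
$U{\left(H,f \right)} = \frac{H}{4} + \frac{f}{4}$ ($U{\left(H,f \right)} = \frac{H + f}{4} = \frac{H}{4} + \frac{f}{4}$)
$-2 + U{\left(5,G \right)} \left(-9\right) = -2 + \left(\frac{1}{4} \cdot 5 + \frac{1}{4} \left(-24\right)\right) \left(-9\right) = -2 + \left(\frac{5}{4} - 6\right) \left(-9\right) = -2 - - \frac{171}{4} = -2 + \frac{171}{4} = \frac{163}{4}$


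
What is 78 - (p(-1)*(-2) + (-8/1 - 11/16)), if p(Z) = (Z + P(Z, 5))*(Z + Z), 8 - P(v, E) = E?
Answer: 1259/16 ≈ 78.688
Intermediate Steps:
P(v, E) = 8 - E
p(Z) = 2*Z*(3 + Z) (p(Z) = (Z + (8 - 1*5))*(Z + Z) = (Z + (8 - 5))*(2*Z) = (Z + 3)*(2*Z) = (3 + Z)*(2*Z) = 2*Z*(3 + Z))
78 - (p(-1)*(-2) + (-8/1 - 11/16)) = 78 - ((2*(-1)*(3 - 1))*(-2) + (-8/1 - 11/16)) = 78 - ((2*(-1)*2)*(-2) + (-8*1 - 11*1/16)) = 78 - (-4*(-2) + (-8 - 11/16)) = 78 - (8 - 139/16) = 78 - 1*(-11/16) = 78 + 11/16 = 1259/16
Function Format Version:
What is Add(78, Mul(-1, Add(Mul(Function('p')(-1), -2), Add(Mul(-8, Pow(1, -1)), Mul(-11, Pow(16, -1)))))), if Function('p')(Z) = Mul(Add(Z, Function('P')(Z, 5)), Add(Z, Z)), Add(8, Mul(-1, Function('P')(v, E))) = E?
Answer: Rational(1259, 16) ≈ 78.688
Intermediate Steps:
Function('P')(v, E) = Add(8, Mul(-1, E))
Function('p')(Z) = Mul(2, Z, Add(3, Z)) (Function('p')(Z) = Mul(Add(Z, Add(8, Mul(-1, 5))), Add(Z, Z)) = Mul(Add(Z, Add(8, -5)), Mul(2, Z)) = Mul(Add(Z, 3), Mul(2, Z)) = Mul(Add(3, Z), Mul(2, Z)) = Mul(2, Z, Add(3, Z)))
Add(78, Mul(-1, Add(Mul(Function('p')(-1), -2), Add(Mul(-8, Pow(1, -1)), Mul(-11, Pow(16, -1)))))) = Add(78, Mul(-1, Add(Mul(Mul(2, -1, Add(3, -1)), -2), Add(Mul(-8, Pow(1, -1)), Mul(-11, Pow(16, -1)))))) = Add(78, Mul(-1, Add(Mul(Mul(2, -1, 2), -2), Add(Mul(-8, 1), Mul(-11, Rational(1, 16)))))) = Add(78, Mul(-1, Add(Mul(-4, -2), Add(-8, Rational(-11, 16))))) = Add(78, Mul(-1, Add(8, Rational(-139, 16)))) = Add(78, Mul(-1, Rational(-11, 16))) = Add(78, Rational(11, 16)) = Rational(1259, 16)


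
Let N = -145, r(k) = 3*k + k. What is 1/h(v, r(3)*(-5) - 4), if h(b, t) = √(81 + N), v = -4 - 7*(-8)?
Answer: -I/8 ≈ -0.125*I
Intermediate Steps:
r(k) = 4*k
v = 52 (v = -4 + 56 = 52)
h(b, t) = 8*I (h(b, t) = √(81 - 145) = √(-64) = 8*I)
1/h(v, r(3)*(-5) - 4) = 1/(8*I) = -I/8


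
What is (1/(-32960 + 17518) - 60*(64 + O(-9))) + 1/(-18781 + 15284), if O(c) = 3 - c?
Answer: -246243092379/54000674 ≈ -4560.0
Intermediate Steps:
(1/(-32960 + 17518) - 60*(64 + O(-9))) + 1/(-18781 + 15284) = (1/(-32960 + 17518) - 60*(64 + (3 - 1*(-9)))) + 1/(-18781 + 15284) = (1/(-15442) - 60*(64 + (3 + 9))) + 1/(-3497) = (-1/15442 - 60*(64 + 12)) - 1/3497 = (-1/15442 - 60*76) - 1/3497 = (-1/15442 - 4560) - 1/3497 = -70415521/15442 - 1/3497 = -246243092379/54000674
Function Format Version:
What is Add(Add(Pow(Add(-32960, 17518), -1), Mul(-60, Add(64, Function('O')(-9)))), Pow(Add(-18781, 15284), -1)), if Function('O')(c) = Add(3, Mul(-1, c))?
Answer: Rational(-246243092379, 54000674) ≈ -4560.0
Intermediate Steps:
Add(Add(Pow(Add(-32960, 17518), -1), Mul(-60, Add(64, Function('O')(-9)))), Pow(Add(-18781, 15284), -1)) = Add(Add(Pow(Add(-32960, 17518), -1), Mul(-60, Add(64, Add(3, Mul(-1, -9))))), Pow(Add(-18781, 15284), -1)) = Add(Add(Pow(-15442, -1), Mul(-60, Add(64, Add(3, 9)))), Pow(-3497, -1)) = Add(Add(Rational(-1, 15442), Mul(-60, Add(64, 12))), Rational(-1, 3497)) = Add(Add(Rational(-1, 15442), Mul(-60, 76)), Rational(-1, 3497)) = Add(Add(Rational(-1, 15442), -4560), Rational(-1, 3497)) = Add(Rational(-70415521, 15442), Rational(-1, 3497)) = Rational(-246243092379, 54000674)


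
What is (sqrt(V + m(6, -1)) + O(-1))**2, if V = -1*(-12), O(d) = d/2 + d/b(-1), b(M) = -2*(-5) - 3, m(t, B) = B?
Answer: 2237/196 - 9*sqrt(11)/7 ≈ 7.1490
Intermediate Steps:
b(M) = 7 (b(M) = 10 - 3 = 7)
O(d) = 9*d/14 (O(d) = d/2 + d/7 = 9*d/14)
V = 12
(sqrt(V + m(6, -1)) + O(-1))**2 = (sqrt(12 - 1) + (9/14)*(-1))**2 = (sqrt(11) - 9/14)**2 = (-9/14 + sqrt(11))**2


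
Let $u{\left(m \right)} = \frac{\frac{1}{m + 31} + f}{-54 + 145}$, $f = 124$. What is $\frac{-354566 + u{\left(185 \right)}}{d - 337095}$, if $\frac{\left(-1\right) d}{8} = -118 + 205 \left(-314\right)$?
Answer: $- \frac{6969322511}{3514669704} \approx -1.9829$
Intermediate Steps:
$u{\left(m \right)} = \frac{124}{91} + \frac{1}{91 \left(31 + m\right)}$ ($u{\left(m \right)} = \frac{\frac{1}{m + 31} + 124}{-54 + 145} = \frac{\frac{1}{31 + m} + 124}{91} = \left(124 + \frac{1}{31 + m}\right) \frac{1}{91} = \frac{124}{91} + \frac{1}{91 \left(31 + m\right)}$)
$d = 515904$ ($d = - 8 \left(-118 + 205 \left(-314\right)\right) = - 8 \left(-118 - 64370\right) = \left(-8\right) \left(-64488\right) = 515904$)
$\frac{-354566 + u{\left(185 \right)}}{d - 337095} = \frac{-354566 + \frac{3845 + 124 \cdot 185}{91 \left(31 + 185\right)}}{515904 - 337095} = \frac{-354566 + \frac{3845 + 22940}{91 \cdot 216}}{178809} = \left(-354566 + \frac{1}{91} \cdot \frac{1}{216} \cdot 26785\right) \frac{1}{178809} = \left(-354566 + \frac{26785}{19656}\right) \frac{1}{178809} = \left(- \frac{6969322511}{19656}\right) \frac{1}{178809} = - \frac{6969322511}{3514669704}$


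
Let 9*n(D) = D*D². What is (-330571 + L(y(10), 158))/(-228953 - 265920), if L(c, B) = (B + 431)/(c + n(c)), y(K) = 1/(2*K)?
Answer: 1147978171/1782037673 ≈ 0.64419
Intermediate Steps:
y(K) = 1/(2*K)
n(D) = D³/9 (n(D) = (D*D²)/9 = D³/9)
L(c, B) = (431 + B)/(c + c³/9) (L(c, B) = (B + 431)/(c + c³/9) = (431 + B)/(c + c³/9))
(-330571 + L(y(10), 158))/(-228953 - 265920) = (-330571 + 9*(431 + 158)/((((½)/10))*(9 + ((½)/10)²)))/(-228953 - 265920) = (-330571 + 9*589/(((½)*(⅒))*(9 + ((½)*(⅒))²)))/(-494873) = (-330571 + 9*589/((1/20)*(9 + (1/20)²)))*(-1/494873) = (-330571 + 9*20*589/(9 + 1/400))*(-1/494873) = (-330571 + 9*20*589/(3601/400))*(-1/494873) = (-330571 + 9*20*(400/3601)*589)*(-1/494873) = (-330571 + 42408000/3601)*(-1/494873) = -1147978171/3601*(-1/494873) = 1147978171/1782037673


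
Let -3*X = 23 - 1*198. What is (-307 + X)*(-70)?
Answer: 52220/3 ≈ 17407.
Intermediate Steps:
X = 175/3 (X = -(23 - 1*198)/3 = -(23 - 198)/3 = -⅓*(-175) = 175/3 ≈ 58.333)
(-307 + X)*(-70) = (-307 + 175/3)*(-70) = -746/3*(-70) = 52220/3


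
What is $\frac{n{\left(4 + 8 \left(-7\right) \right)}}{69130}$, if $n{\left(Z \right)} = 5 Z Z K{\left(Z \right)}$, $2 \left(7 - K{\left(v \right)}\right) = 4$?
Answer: $\frac{6760}{6913} \approx 0.97787$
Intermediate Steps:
$K{\left(v \right)} = 5$ ($K{\left(v \right)} = 7 - 2 = 5$)
$n{\left(Z \right)} = 25 Z^{2}$ ($n{\left(Z \right)} = 5 Z Z 5 = 5 Z^{2} \cdot 5 = 25 Z^{2}$)
$\frac{n{\left(4 + 8 \left(-7\right) \right)}}{69130} = \frac{25 \left(4 + 8 \left(-7\right)\right)^{2}}{69130} = 25 \left(4 - 56\right)^{2} \cdot \frac{1}{69130} = 25 \left(-52\right)^{2} \cdot \frac{1}{69130} = 25 \cdot 2704 \cdot \frac{1}{69130} = 67600 \cdot \frac{1}{69130} = \frac{6760}{6913}$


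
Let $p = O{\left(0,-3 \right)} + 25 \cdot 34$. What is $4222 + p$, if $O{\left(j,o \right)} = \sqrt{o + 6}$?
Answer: $5072 + \sqrt{3} \approx 5073.7$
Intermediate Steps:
$O{\left(j,o \right)} = \sqrt{6 + o}$
$p = 850 + \sqrt{3}$ ($p = \sqrt{6 - 3} + 25 \cdot 34 = \sqrt{3} + 850 = 850 + \sqrt{3} \approx 851.73$)
$4222 + p = 4222 + \left(850 + \sqrt{3}\right) = 5072 + \sqrt{3}$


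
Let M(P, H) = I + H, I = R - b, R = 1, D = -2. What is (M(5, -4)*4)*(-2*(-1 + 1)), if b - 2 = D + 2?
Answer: 0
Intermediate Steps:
b = 2 (b = 2 + (-2 + 2) = 2 + 0 = 2)
I = -1 (I = 1 - 1*2 = 1 - 2 = -1)
M(P, H) = -1 + H
(M(5, -4)*4)*(-2*(-1 + 1)) = ((-1 - 4)*4)*(-2*(-1 + 1)) = (-5*4)*(-2*0) = -20*0 = 0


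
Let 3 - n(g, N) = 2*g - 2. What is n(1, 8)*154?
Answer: 462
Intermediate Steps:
n(g, N) = 5 - 2*g (n(g, N) = 3 - (2*g - 2) = 3 - (-2 + 2*g) = 3 + (2 - 2*g) = 5 - 2*g)
n(1, 8)*154 = (5 - 2*1)*154 = (5 - 2)*154 = 3*154 = 462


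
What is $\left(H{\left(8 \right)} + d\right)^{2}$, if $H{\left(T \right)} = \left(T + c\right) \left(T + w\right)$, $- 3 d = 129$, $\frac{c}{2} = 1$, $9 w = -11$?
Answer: $\frac{49729}{81} \approx 613.94$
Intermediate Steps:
$w = - \frac{11}{9}$ ($w = \frac{1}{9} \left(-11\right) = - \frac{11}{9} \approx -1.2222$)
$c = 2$ ($c = 2 \cdot 1 = 2$)
$d = -43$ ($d = \left(- \frac{1}{3}\right) 129 = -43$)
$H{\left(T \right)} = \left(2 + T\right) \left(- \frac{11}{9} + T\right)$ ($H{\left(T \right)} = \left(T + 2\right) \left(T - \frac{11}{9}\right) = \left(2 + T\right) \left(- \frac{11}{9} + T\right)$)
$\left(H{\left(8 \right)} + d\right)^{2} = \left(\left(- \frac{22}{9} + 8^{2} + \frac{7}{9} \cdot 8\right) - 43\right)^{2} = \left(\left(- \frac{22}{9} + 64 + \frac{56}{9}\right) - 43\right)^{2} = \left(\frac{610}{9} - 43\right)^{2} = \left(\frac{223}{9}\right)^{2} = \frac{49729}{81}$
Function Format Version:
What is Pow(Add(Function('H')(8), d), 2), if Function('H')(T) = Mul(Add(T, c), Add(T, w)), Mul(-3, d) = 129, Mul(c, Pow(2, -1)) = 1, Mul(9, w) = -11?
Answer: Rational(49729, 81) ≈ 613.94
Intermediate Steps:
w = Rational(-11, 9) (w = Mul(Rational(1, 9), -11) = Rational(-11, 9) ≈ -1.2222)
c = 2 (c = Mul(2, 1) = 2)
d = -43 (d = Mul(Rational(-1, 3), 129) = -43)
Function('H')(T) = Mul(Add(2, T), Add(Rational(-11, 9), T)) (Function('H')(T) = Mul(Add(T, 2), Add(T, Rational(-11, 9))) = Mul(Add(2, T), Add(Rational(-11, 9), T)))
Pow(Add(Function('H')(8), d), 2) = Pow(Add(Add(Rational(-22, 9), Pow(8, 2), Mul(Rational(7, 9), 8)), -43), 2) = Pow(Add(Add(Rational(-22, 9), 64, Rational(56, 9)), -43), 2) = Pow(Add(Rational(610, 9), -43), 2) = Pow(Rational(223, 9), 2) = Rational(49729, 81)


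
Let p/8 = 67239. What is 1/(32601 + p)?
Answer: 1/570513 ≈ 1.7528e-6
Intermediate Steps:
p = 537912 (p = 8*67239 = 537912)
1/(32601 + p) = 1/(32601 + 537912) = 1/570513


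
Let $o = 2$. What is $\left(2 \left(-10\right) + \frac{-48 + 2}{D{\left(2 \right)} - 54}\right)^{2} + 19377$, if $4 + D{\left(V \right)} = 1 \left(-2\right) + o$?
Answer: $\frac{16606306}{841} \approx 19746.0$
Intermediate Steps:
$D{\left(V \right)} = -4$ ($D{\left(V \right)} = -4 + \left(1 \left(-2\right) + 2\right) = -4 + \left(-2 + 2\right) = -4 + 0 = -4$)
$\left(2 \left(-10\right) + \frac{-48 + 2}{D{\left(2 \right)} - 54}\right)^{2} + 19377 = \left(2 \left(-10\right) + \frac{-48 + 2}{-4 - 54}\right)^{2} + 19377 = \left(-20 - \frac{46}{-58}\right)^{2} + 19377 = \left(-20 - - \frac{23}{29}\right)^{2} + 19377 = \left(-20 + \frac{23}{29}\right)^{2} + 19377 = \left(- \frac{557}{29}\right)^{2} + 19377 = \frac{310249}{841} + 19377 = \frac{16606306}{841}$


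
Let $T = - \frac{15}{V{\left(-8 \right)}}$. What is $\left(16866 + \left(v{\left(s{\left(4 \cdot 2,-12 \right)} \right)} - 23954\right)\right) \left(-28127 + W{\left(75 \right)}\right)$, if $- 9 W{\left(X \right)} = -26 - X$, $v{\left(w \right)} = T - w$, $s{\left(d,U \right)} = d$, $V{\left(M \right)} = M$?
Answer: $\frac{7180446313}{36} \approx 1.9946 \cdot 10^{8}$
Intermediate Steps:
$T = \frac{15}{8}$ ($T = - \frac{15}{-8} = \left(-15\right) \left(- \frac{1}{8}\right) = \frac{15}{8} \approx 1.875$)
$v{\left(w \right)} = \frac{15}{8} - w$
$W{\left(X \right)} = \frac{26}{9} + \frac{X}{9}$ ($W{\left(X \right)} = - \frac{-26 - X}{9} = \frac{26}{9} + \frac{X}{9}$)
$\left(16866 + \left(v{\left(s{\left(4 \cdot 2,-12 \right)} \right)} - 23954\right)\right) \left(-28127 + W{\left(75 \right)}\right) = \left(16866 - \left(\frac{191617}{8} + 8\right)\right) \left(-28127 + \left(\frac{26}{9} + \frac{1}{9} \cdot 75\right)\right) = \left(16866 + \left(\left(\frac{15}{8} - 8\right) - 23954\right)\right) \left(-28127 + \left(\frac{26}{9} + \frac{25}{3}\right)\right) = \left(16866 + \left(\left(\frac{15}{8} - 8\right) - 23954\right)\right) \left(-28127 + \frac{101}{9}\right) = \left(16866 - \frac{191681}{8}\right) \left(- \frac{253042}{9}\right) = \left(- \frac{56753}{8}\right) \left(- \frac{253042}{9}\right) = \frac{7180446313}{36}$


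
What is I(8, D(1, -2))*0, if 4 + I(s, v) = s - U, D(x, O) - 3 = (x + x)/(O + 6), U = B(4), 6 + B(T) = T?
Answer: 0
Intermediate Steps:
B(T) = -6 + T
U = -2 (U = -6 + 4 = -2)
D(x, O) = 3 + 2*x/(6 + O) (D(x, O) = 3 + (x + x)/(O + 6) = 3 + (2*x)/(6 + O) = 3 + 2*x/(6 + O))
I(s, v) = -2 + s (I(s, v) = -4 + (s - 1*(-2)) = -4 + (s + 2) = -4 + (2 + s) = -2 + s)
I(8, D(1, -2))*0 = (-2 + 8)*0 = 6*0 = 0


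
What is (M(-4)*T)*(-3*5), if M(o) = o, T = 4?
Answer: 240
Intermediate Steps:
(M(-4)*T)*(-3*5) = (-4*4)*(-3*5) = -16*(-15) = 240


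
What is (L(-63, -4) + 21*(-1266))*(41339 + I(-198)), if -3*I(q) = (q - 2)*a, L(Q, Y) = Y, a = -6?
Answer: -1088568010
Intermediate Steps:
I(q) = -4 + 2*q (I(q) = -(q - 2)*(-6)/3 = -(-2 + q)*(-6)/3 = -(12 - 6*q)/3 = -4 + 2*q)
(L(-63, -4) + 21*(-1266))*(41339 + I(-198)) = (-4 + 21*(-1266))*(41339 + (-4 + 2*(-198))) = (-4 - 26586)*(41339 + (-4 - 396)) = -26590*(41339 - 400) = -26590*40939 = -1088568010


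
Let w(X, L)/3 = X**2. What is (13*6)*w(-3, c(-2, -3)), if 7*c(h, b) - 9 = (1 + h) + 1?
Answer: 2106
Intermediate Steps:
c(h, b) = 11/7 + h/7 (c(h, b) = 9/7 + ((1 + h) + 1)/7 = 9/7 + (2 + h)/7 = 9/7 + (2/7 + h/7) = 11/7 + h/7)
w(X, L) = 3*X**2
(13*6)*w(-3, c(-2, -3)) = (13*6)*(3*(-3)**2) = 78*(3*9) = 78*27 = 2106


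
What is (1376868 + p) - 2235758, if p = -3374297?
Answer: -4233187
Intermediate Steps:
(1376868 + p) - 2235758 = (1376868 - 3374297) - 2235758 = -1997429 - 2235758 = -4233187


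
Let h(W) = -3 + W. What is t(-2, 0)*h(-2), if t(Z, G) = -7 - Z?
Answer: 25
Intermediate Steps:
t(-2, 0)*h(-2) = (-7 - 1*(-2))*(-3 - 2) = (-7 + 2)*(-5) = -5*(-5) = 25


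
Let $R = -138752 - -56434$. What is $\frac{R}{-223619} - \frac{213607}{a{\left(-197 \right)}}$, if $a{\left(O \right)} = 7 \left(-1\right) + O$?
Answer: $\frac{47783376605}{45618276} \approx 1047.5$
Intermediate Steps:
$a{\left(O \right)} = -7 + O$
$R = -82318$ ($R = -138752 + 56434 = -82318$)
$\frac{R}{-223619} - \frac{213607}{a{\left(-197 \right)}} = - \frac{82318}{-223619} - \frac{213607}{-7 - 197} = \left(-82318\right) \left(- \frac{1}{223619}\right) - \frac{213607}{-204} = \frac{82318}{223619} - - \frac{213607}{204} = \frac{82318}{223619} + \frac{213607}{204} = \frac{47783376605}{45618276}$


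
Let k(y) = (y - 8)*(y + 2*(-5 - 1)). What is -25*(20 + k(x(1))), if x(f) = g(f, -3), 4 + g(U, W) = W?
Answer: -7625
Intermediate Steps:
g(U, W) = -4 + W
x(f) = -7 (x(f) = -4 - 3 = -7)
k(y) = (-12 + y)*(-8 + y) (k(y) = (-8 + y)*(y + 2*(-6)) = (-8 + y)*(y - 12) = (-8 + y)*(-12 + y) = (-12 + y)*(-8 + y))
-25*(20 + k(x(1))) = -25*(20 + (96 + (-7)² - 20*(-7))) = -25*(20 + (96 + 49 + 140)) = -25*(20 + 285) = -25*305 = -7625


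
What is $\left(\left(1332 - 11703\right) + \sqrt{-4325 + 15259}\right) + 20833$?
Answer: $10462 + \sqrt{10934} \approx 10567.0$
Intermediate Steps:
$\left(\left(1332 - 11703\right) + \sqrt{-4325 + 15259}\right) + 20833 = \left(\left(1332 - 11703\right) + \sqrt{10934}\right) + 20833 = \left(-10371 + \sqrt{10934}\right) + 20833 = 10462 + \sqrt{10934}$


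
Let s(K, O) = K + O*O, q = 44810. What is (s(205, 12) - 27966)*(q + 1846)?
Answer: -1288498752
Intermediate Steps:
s(K, O) = K + O²
(s(205, 12) - 27966)*(q + 1846) = ((205 + 12²) - 27966)*(44810 + 1846) = ((205 + 144) - 27966)*46656 = (349 - 27966)*46656 = -27617*46656 = -1288498752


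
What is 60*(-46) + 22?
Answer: -2738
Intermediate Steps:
60*(-46) + 22 = -2760 + 22 = -2738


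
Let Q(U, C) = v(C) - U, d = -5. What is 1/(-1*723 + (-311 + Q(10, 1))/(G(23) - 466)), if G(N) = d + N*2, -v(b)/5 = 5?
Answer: -425/306929 ≈ -0.0013847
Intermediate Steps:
v(b) = -25 (v(b) = -5*5 = -25)
Q(U, C) = -25 - U
G(N) = -5 + 2*N (G(N) = -5 + N*2 = -5 + 2*N)
1/(-1*723 + (-311 + Q(10, 1))/(G(23) - 466)) = 1/(-1*723 + (-311 + (-25 - 1*10))/((-5 + 2*23) - 466)) = 1/(-723 + (-311 + (-25 - 10))/((-5 + 46) - 466)) = 1/(-723 + (-311 - 35)/(41 - 466)) = 1/(-723 - 346/(-425)) = 1/(-723 - 346*(-1/425)) = 1/(-723 + 346/425) = 1/(-306929/425) = -425/306929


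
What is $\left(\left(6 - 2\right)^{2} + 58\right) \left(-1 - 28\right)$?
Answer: $-2146$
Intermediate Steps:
$\left(\left(6 - 2\right)^{2} + 58\right) \left(-1 - 28\right) = \left(4^{2} + 58\right) \left(-1 - 28\right) = \left(16 + 58\right) \left(-29\right) = 74 \left(-29\right) = -2146$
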